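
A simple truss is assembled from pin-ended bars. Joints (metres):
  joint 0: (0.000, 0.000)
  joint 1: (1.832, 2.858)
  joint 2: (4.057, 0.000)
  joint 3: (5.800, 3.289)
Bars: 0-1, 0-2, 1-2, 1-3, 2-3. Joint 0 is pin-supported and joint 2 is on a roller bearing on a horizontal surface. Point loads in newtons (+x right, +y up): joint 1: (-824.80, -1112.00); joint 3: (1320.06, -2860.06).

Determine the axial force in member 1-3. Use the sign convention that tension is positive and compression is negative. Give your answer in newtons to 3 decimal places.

3026.644

N=4 nodes, M=5 members, R=3 reactions → 2N=8, M+R=8
member 0 (0-1): L=3.3948, (cx,cy)=(0.5397,0.8419)
member 1 (0-2): L=4.0570, (cx,cy)=(1.0000,0.0000)
member 2 (1-2): L=3.6220, (cx,cy)=(0.6143,-0.7891)
member 3 (1-3): L=3.9913, (cx,cy)=(0.9942,0.1080)
member 4 (2-3): L=3.7223, (cx,cy)=(0.4683,0.8836)
solve A·x = −loads:
  F[0-1] = +1316.1300 N (tension)
  F[0-2] = -214.9967 N (compression)
  F[1-2] = -2399.2848 N (compression)
  F[1-3] = +3026.6441 N (tension)
  F[2-3] = -3606.7431 N (compression)
  Rx@0 = -495.2600 N
  Ry@0 = -1108.0314 N
  Ry@2 = +5080.0914 N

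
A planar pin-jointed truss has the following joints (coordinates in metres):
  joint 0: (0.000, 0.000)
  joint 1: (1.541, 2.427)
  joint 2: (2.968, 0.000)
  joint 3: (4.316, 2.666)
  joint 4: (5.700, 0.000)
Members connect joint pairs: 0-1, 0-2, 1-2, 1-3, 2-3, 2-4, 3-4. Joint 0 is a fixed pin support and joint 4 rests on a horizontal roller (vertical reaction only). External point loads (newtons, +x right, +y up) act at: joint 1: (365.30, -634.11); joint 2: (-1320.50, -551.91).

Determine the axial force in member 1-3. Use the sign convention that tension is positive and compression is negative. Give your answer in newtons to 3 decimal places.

N=5 nodes, M=7 members, R=3 reactions → 2N=10, M+R=10
member 0 (0-1): L=2.8749, (cx,cy)=(0.5360,0.8442)
member 1 (0-2): L=2.9680, (cx,cy)=(1.0000,0.0000)
member 2 (1-2): L=2.8154, (cx,cy)=(0.5068,-0.8620)
member 3 (1-3): L=2.7853, (cx,cy)=(0.9963,0.0858)
member 4 (2-3): L=2.9874, (cx,cy)=(0.4512,0.8924)
member 5 (2-4): L=2.7320, (cx,cy)=(1.0000,0.0000)
member 6 (3-4): L=3.0038, (cx,cy)=(0.4607,-0.8875)
solve A·x = −loads:
  F[0-1] = -677.1651 N (compression)
  F[0-2] = -592.2260 N (compression)
  F[1-2] = -138.2011 N (compression)
  F[1-3] = -660.6636 N (compression)
  F[2-3] = +751.9462 N (tension)
  F[2-4] = +318.9292 N (tension)
  F[3-4] = -692.2039 N (compression)
  Rx@0 = +955.2000 N
  Ry@0 = +571.6664 N
  Ry@4 = +614.3536 N

-660.664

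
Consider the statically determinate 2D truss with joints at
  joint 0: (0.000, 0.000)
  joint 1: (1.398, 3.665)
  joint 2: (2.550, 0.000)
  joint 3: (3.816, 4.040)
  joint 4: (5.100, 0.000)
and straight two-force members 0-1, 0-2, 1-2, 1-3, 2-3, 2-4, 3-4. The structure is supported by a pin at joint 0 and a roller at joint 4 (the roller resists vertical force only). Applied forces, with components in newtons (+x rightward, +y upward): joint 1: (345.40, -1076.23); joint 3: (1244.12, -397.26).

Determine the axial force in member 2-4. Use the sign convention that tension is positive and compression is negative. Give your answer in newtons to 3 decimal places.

580.346

N=5 nodes, M=7 members, R=3 reactions → 2N=10, M+R=10
member 0 (0-1): L=3.9226, (cx,cy)=(0.3564,0.9343)
member 1 (0-2): L=2.5500, (cx,cy)=(1.0000,0.0000)
member 2 (1-2): L=3.8418, (cx,cy)=(0.2999,-0.9540)
member 3 (1-3): L=2.4469, (cx,cy)=(0.9882,0.1533)
member 4 (2-3): L=4.2337, (cx,cy)=(0.2990,0.9542)
member 5 (2-4): L=2.5500, (cx,cy)=(1.0000,0.0000)
member 6 (3-4): L=4.2391, (cx,cy)=(0.3029,-0.9530)
solve A·x = −loads:
  F[0-1] = +377.2951 N (tension)
  F[0-2] = +1455.0527 N (tension)
  F[1-2] = -1460.7505 N (compression)
  F[1-3] = +229.8033 N (tension)
  F[2-3] = +1460.3506 N (tension)
  F[2-4] = +580.3457 N (tension)
  F[3-4] = -1916.0148 N (compression)
  Rx@0 = -1589.5200 N
  Ry@0 = -352.5197 N
  Ry@4 = +1826.0097 N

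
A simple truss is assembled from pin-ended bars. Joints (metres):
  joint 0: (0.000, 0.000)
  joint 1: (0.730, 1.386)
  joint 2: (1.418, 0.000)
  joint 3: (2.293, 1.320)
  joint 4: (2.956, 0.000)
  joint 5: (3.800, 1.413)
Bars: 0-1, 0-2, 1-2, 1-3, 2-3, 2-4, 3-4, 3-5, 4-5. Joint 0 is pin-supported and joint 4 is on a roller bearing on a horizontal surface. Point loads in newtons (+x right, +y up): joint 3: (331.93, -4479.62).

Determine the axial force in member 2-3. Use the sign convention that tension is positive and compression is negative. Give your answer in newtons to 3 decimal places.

-1072.944

N=6 nodes, M=9 members, R=3 reactions → 2N=12, M+R=12
member 0 (0-1): L=1.5665, (cx,cy)=(0.4660,0.8848)
member 1 (0-2): L=1.4180, (cx,cy)=(1.0000,0.0000)
member 2 (1-2): L=1.5474, (cx,cy)=(0.4446,-0.8957)
member 3 (1-3): L=1.5644, (cx,cy)=(0.9991,-0.0422)
member 4 (2-3): L=1.5837, (cx,cy)=(0.5525,0.8335)
member 5 (2-4): L=1.5380, (cx,cy)=(1.0000,0.0000)
member 6 (3-4): L=1.4771, (cx,cy)=(0.4488,-0.8936)
member 7 (3-5): L=1.5099, (cx,cy)=(0.9981,0.0616)
member 8 (4-5): L=1.6459, (cx,cy)=(0.5128,0.8585)
solve A·x = −loads:
  F[0-1] = -968.0477 N (compression)
  F[0-2] = +783.0494 N (tension)
  F[1-2] = +998.4231 N (tension)
  F[1-3] = -895.8426 N (compression)
  F[2-3] = -1072.9438 N (compression)
  F[2-4] = +1819.7899 N (tension)
  F[3-4] = -4054.4505 N (compression)
  F[3-5] = +0.0000 N (tension)
  F[4-5] = -0.0000 N (compression)
  Rx@0 = -331.9300 N
  Ry@0 = +856.5090 N
  Ry@4 = +3623.1110 N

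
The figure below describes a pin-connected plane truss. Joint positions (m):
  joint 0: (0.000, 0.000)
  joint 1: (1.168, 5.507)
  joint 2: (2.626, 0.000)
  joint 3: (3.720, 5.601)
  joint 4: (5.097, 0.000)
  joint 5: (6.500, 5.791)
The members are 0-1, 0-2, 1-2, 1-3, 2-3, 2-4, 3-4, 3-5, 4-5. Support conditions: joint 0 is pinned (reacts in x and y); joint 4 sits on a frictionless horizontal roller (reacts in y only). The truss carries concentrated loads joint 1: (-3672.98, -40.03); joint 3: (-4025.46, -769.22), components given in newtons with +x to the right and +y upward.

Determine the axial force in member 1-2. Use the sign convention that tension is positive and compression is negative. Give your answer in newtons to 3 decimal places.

N=6 nodes, M=9 members, R=3 reactions → 2N=12, M+R=12
member 0 (0-1): L=5.6295, (cx,cy)=(0.2075,0.9782)
member 1 (0-2): L=2.6260, (cx,cy)=(1.0000,0.0000)
member 2 (1-2): L=5.6967, (cx,cy)=(0.2559,-0.9667)
member 3 (1-3): L=2.5537, (cx,cy)=(0.9993,0.0368)
member 4 (2-3): L=5.7068, (cx,cy)=(0.1917,0.9815)
member 5 (2-4): L=2.4710, (cx,cy)=(1.0000,0.0000)
member 6 (3-4): L=5.7678, (cx,cy)=(0.2387,-0.9711)
member 7 (3-5): L=2.7865, (cx,cy)=(0.9977,0.0682)
member 8 (4-5): L=5.9585, (cx,cy)=(0.2355,0.9719)
solve A·x = −loads:
  F[0-1] = -8822.5886 N (compression)
  F[0-2] = -5867.9430 N (compression)
  F[1-2] = +8870.2555 N (tension)
  F[1-3] = -428.0247 N (compression)
  F[2-3] = -8736.8574 N (compression)
  F[2-4] = -1922.8721 N (compression)
  F[3-4] = +8054.2559 N (tension)
  F[3-5] = +0.0000 N (tension)
  F[4-5] = +0.0000 N (tension)
  Rx@0 = +7698.4400 N
  Ry@0 = +8630.6055 N
  Ry@4 = -7821.3555 N

8870.255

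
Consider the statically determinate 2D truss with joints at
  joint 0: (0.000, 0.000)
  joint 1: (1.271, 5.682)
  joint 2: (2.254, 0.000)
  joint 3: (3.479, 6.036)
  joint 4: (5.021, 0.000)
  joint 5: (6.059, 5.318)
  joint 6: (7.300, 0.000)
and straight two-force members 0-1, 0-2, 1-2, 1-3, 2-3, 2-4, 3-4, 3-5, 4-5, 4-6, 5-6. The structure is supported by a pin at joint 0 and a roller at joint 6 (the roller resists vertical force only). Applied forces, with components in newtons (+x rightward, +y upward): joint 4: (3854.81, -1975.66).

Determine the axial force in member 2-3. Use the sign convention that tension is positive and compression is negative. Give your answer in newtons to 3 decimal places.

-590.412

N=7 nodes, M=11 members, R=3 reactions → 2N=14, M+R=14
member 0 (0-1): L=5.8224, (cx,cy)=(0.2183,0.9759)
member 1 (0-2): L=2.2540, (cx,cy)=(1.0000,0.0000)
member 2 (1-2): L=5.7664, (cx,cy)=(0.1705,-0.9854)
member 3 (1-3): L=2.2362, (cx,cy)=(0.9874,0.1583)
member 4 (2-3): L=6.1591, (cx,cy)=(0.1989,0.9800)
member 5 (2-4): L=2.7670, (cx,cy)=(1.0000,0.0000)
member 6 (3-4): L=6.2299, (cx,cy)=(0.2475,-0.9689)
member 7 (3-5): L=2.6780, (cx,cy)=(0.9634,-0.2681)
member 8 (4-5): L=5.4184, (cx,cy)=(0.1916,0.9815)
member 9 (4-6): L=2.2790, (cx,cy)=(1.0000,0.0000)
member 10 (5-6): L=5.4609, (cx,cy)=(0.2273,-0.9738)
solve A·x = −loads:
  F[0-1] = -632.0274 N (compression)
  F[0-2] = +3992.7779 N (tension)
  F[1-2] = +587.2111 N (tension)
  F[1-3] = -241.1102 N (compression)
  F[2-3] = -590.4119 N (compression)
  F[2-4] = +4210.3094 N (tension)
  F[3-4] = +795.2423 N (tension)
  F[3-5] = -573.3259 N (compression)
  F[4-5] = +1227.9054 N (tension)
  F[4-6] = +317.1049 N (tension)
  F[5-6] = -1395.3843 N (compression)
  Rx@0 = -3854.8100 N
  Ry@0 = +616.7848 N
  Ry@6 = +1358.8752 N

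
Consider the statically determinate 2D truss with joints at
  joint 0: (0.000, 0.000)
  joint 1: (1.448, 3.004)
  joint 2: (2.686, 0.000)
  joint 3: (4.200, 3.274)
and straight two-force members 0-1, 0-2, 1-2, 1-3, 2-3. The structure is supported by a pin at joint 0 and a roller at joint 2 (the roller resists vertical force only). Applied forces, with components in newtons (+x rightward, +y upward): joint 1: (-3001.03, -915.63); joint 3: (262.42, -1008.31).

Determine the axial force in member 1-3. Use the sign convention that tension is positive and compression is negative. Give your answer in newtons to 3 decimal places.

N=4 nodes, M=5 members, R=3 reactions → 2N=8, M+R=8
member 0 (0-1): L=3.3348, (cx,cy)=(0.4342,0.9008)
member 1 (0-2): L=2.6860, (cx,cy)=(1.0000,0.0000)
member 2 (1-2): L=3.2491, (cx,cy)=(0.3810,-0.9246)
member 3 (1-3): L=2.7652, (cx,cy)=(0.9952,0.0976)
member 4 (2-3): L=3.6071, (cx,cy)=(0.4197,0.9077)
solve A·x = −loads:
  F[0-1] = -3208.3703 N (compression)
  F[0-2] = -1345.4962 N (compression)
  F[1-2] = +2216.6076 N (tension)
  F[1-3] = +766.9906 N (tension)
  F[2-3] = -1193.4108 N (compression)
  Rx@0 = +2738.6100 N
  Ry@0 = +2890.1339 N
  Ry@2 = -966.1939 N

766.991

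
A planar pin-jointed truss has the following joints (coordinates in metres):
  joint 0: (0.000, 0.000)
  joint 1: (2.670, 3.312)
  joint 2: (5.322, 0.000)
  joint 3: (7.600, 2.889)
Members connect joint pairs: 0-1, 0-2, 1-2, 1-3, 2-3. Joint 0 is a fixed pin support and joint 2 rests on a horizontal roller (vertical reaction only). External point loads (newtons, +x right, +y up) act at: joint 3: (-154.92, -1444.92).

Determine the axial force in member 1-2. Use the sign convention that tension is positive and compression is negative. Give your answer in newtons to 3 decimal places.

-785.929

N=4 nodes, M=5 members, R=3 reactions → 2N=8, M+R=8
member 0 (0-1): L=4.2542, (cx,cy)=(0.6276,0.7785)
member 1 (0-2): L=5.3220, (cx,cy)=(1.0000,0.0000)
member 2 (1-2): L=4.2429, (cx,cy)=(0.6250,-0.7806)
member 3 (1-3): L=4.9481, (cx,cy)=(0.9963,-0.0855)
member 4 (2-3): L=3.6791, (cx,cy)=(0.6192,0.7853)
solve A·x = −loads:
  F[0-1] = +686.3997 N (tension)
  F[0-2] = -585.7145 N (compression)
  F[1-2] = -785.9286 N (compression)
  F[1-3] = +925.4189 N (tension)
  F[2-3] = -1739.3266 N (compression)
  Rx@0 = +154.9200 N
  Ry@0 = -534.3788 N
  Ry@2 = +1979.2988 N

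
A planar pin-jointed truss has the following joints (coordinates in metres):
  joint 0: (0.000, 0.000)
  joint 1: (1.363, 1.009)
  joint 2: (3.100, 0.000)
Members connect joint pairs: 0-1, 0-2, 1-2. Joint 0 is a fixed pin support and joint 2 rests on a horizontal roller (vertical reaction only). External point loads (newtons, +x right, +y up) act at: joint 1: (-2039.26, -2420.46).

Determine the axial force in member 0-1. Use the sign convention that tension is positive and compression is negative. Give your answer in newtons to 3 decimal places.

N=3 nodes, M=3 members, R=3 reactions → 2N=6, M+R=6
member 0 (0-1): L=1.6958, (cx,cy)=(0.8037,0.5950)
member 1 (0-2): L=3.1000, (cx,cy)=(1.0000,0.0000)
member 2 (1-2): L=2.0088, (cx,cy)=(0.8647,-0.5023)
solve A·x = −loads:
  F[0-1] = -3395.0018 N (compression)
  F[0-2] = +689.4209 N (tension)
  F[1-2] = -797.2965 N (compression)
  Rx@0 = +2039.2600 N
  Ry@0 = +2019.9846 N
  Ry@2 = +400.4754 N

-3395.002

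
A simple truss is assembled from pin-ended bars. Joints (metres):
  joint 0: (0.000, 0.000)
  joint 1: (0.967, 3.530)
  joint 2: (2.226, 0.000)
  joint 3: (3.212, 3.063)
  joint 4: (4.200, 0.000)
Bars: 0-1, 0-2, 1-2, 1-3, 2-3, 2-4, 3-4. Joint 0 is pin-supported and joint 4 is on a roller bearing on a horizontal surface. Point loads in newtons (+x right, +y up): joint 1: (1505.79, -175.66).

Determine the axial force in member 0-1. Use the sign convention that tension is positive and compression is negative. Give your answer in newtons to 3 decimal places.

N=5 nodes, M=7 members, R=3 reactions → 2N=10, M+R=10
member 0 (0-1): L=3.6601, (cx,cy)=(0.2642,0.9645)
member 1 (0-2): L=2.2260, (cx,cy)=(1.0000,0.0000)
member 2 (1-2): L=3.7478, (cx,cy)=(0.3359,-0.9419)
member 3 (1-3): L=2.2931, (cx,cy)=(0.9790,-0.2037)
member 4 (2-3): L=3.2178, (cx,cy)=(0.3064,0.9519)
member 5 (2-4): L=1.9740, (cx,cy)=(1.0000,0.0000)
member 6 (3-4): L=3.2184, (cx,cy)=(0.3070,-0.9517)
solve A·x = −loads:
  F[0-1] = +1172.0094 N (tension)
  F[0-2] = +1196.1406 N (tension)
  F[1-2] = -1212.3819 N (compression)
  F[1-3] = -805.7512 N (compression)
  F[2-3] = +1199.6337 N (tension)
  F[2-4] = +421.2706 N (tension)
  F[3-4] = -1372.2858 N (compression)
  Rx@0 = -1505.7900 N
  Ry@0 = -1130.3643 N
  Ry@4 = +1306.0243 N

1172.009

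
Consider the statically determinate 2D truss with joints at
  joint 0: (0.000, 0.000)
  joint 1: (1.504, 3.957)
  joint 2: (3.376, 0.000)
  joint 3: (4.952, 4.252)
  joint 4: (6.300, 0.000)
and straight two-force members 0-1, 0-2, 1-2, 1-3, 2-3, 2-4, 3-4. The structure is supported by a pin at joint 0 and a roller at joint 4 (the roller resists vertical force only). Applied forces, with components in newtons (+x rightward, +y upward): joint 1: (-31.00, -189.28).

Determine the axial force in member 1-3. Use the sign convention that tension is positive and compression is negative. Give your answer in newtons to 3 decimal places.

N=5 nodes, M=7 members, R=3 reactions → 2N=10, M+R=10
member 0 (0-1): L=4.2332, (cx,cy)=(0.3553,0.9348)
member 1 (0-2): L=3.3760, (cx,cy)=(1.0000,0.0000)
member 2 (1-2): L=4.3775, (cx,cy)=(0.4276,-0.9039)
member 3 (1-3): L=3.4606, (cx,cy)=(0.9964,0.0852)
member 4 (2-3): L=4.5347, (cx,cy)=(0.3475,0.9377)
member 5 (2-4): L=2.9240, (cx,cy)=(1.0000,0.0000)
member 6 (3-4): L=4.4606, (cx,cy)=(0.3022,-0.9532)
solve A·x = −loads:
  F[0-1] = -174.9804 N (compression)
  F[0-2] = +31.1684 N (tension)
  F[1-2] = -30.1770 N (compression)
  F[1-3] = -18.3301 N (compression)
  F[2-3] = +29.0919 N (tension)
  F[2-4] = +8.1526 N (tension)
  F[3-4] = -26.9773 N (compression)
  Rx@0 = +31.0000 N
  Ry@0 = +163.5641 N
  Ry@4 = +25.7159 N

-18.330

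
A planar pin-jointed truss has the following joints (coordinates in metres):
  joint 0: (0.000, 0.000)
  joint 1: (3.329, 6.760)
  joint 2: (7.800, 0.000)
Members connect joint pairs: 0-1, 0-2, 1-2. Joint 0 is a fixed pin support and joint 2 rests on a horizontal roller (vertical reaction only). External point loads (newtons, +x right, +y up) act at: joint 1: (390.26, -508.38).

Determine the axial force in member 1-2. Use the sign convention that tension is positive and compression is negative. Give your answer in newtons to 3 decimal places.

-665.646

N=3 nodes, M=3 members, R=3 reactions → 2N=6, M+R=6
member 0 (0-1): L=7.5352, (cx,cy)=(0.4418,0.8971)
member 1 (0-2): L=7.8000, (cx,cy)=(1.0000,0.0000)
member 2 (1-2): L=8.1048, (cx,cy)=(0.5516,-0.8341)
solve A·x = −loads:
  F[0-1] = +52.1886 N (tension)
  F[0-2] = +367.2036 N (tension)
  F[1-2] = -665.6461 N (compression)
  Rx@0 = -390.2600 N
  Ry@0 = -46.8193 N
  Ry@2 = +555.1993 N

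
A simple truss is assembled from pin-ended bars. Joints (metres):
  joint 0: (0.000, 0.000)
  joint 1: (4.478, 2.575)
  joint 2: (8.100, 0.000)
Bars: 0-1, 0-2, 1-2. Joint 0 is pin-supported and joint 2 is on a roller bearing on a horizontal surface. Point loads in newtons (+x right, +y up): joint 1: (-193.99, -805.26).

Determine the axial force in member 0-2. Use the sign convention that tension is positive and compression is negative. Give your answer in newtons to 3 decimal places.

539.446

N=3 nodes, M=3 members, R=3 reactions → 2N=6, M+R=6
member 0 (0-1): L=5.1656, (cx,cy)=(0.8669,0.4985)
member 1 (0-2): L=8.1000, (cx,cy)=(1.0000,0.0000)
member 2 (1-2): L=4.4440, (cx,cy)=(0.8150,-0.5794)
solve A·x = −loads:
  F[0-1] = -846.0503 N (compression)
  F[0-2] = +539.4457 N (tension)
  F[1-2] = -661.8773 N (compression)
  Rx@0 = +193.9900 N
  Ry@0 = +421.7501 N
  Ry@2 = +383.5099 N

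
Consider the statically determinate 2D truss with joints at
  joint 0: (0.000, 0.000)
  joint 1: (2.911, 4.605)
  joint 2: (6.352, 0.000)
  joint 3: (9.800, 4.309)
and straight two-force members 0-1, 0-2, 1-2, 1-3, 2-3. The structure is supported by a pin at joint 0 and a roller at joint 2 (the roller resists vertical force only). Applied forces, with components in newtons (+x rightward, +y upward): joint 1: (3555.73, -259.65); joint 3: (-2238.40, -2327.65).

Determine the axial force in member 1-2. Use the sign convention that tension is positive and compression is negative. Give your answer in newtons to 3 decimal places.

N=4 nodes, M=5 members, R=3 reactions → 2N=8, M+R=8
member 0 (0-1): L=5.4479, (cx,cy)=(0.5343,0.8453)
member 1 (0-2): L=6.3520, (cx,cy)=(1.0000,0.0000)
member 2 (1-2): L=5.7486, (cx,cy)=(0.5986,-0.8011)
member 3 (1-3): L=6.8954, (cx,cy)=(0.9991,-0.0429)
member 4 (2-3): L=5.5187, (cx,cy)=(0.6248,0.7808)
solve A·x = −loads:
  F[0-1] = +2581.6108 N (tension)
  F[0-2] = -62.1056 N (compression)
  F[1-2] = -3028.7356 N (compression)
  F[1-3] = -363.6904 N (compression)
  F[2-3] = -3001.1117 N (compression)
  Rx@0 = -1317.3300 N
  Ry@0 = -2182.1714 N
  Ry@2 = +4769.4714 N

-3028.736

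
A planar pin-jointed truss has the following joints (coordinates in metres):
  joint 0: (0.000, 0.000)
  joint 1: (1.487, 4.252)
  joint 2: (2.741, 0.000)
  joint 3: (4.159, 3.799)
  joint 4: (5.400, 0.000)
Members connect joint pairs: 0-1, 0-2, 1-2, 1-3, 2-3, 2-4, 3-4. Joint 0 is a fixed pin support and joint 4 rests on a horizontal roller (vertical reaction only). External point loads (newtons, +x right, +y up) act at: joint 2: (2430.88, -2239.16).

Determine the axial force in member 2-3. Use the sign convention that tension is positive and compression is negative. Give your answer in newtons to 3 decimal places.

N=5 nodes, M=7 members, R=3 reactions → 2N=10, M+R=10
member 0 (0-1): L=4.5045, (cx,cy)=(0.3301,0.9439)
member 1 (0-2): L=2.7410, (cx,cy)=(1.0000,0.0000)
member 2 (1-2): L=4.4331, (cx,cy)=(0.2829,-0.9592)
member 3 (1-3): L=2.7101, (cx,cy)=(0.9859,-0.1672)
member 4 (2-3): L=4.0550, (cx,cy)=(0.3497,0.9369)
member 5 (2-4): L=2.6590, (cx,cy)=(1.0000,0.0000)
member 6 (3-4): L=3.9966, (cx,cy)=(0.3105,-0.9506)
solve A·x = −loads:
  F[0-1] = -1168.0587 N (compression)
  F[0-2] = +2816.4715 N (tension)
  F[1-2] = +1281.7726 N (tension)
  F[1-3] = -758.8484 N (compression)
  F[2-3] = +1077.7846 N (tension)
  F[2-4] = +371.2811 N (tension)
  F[3-4] = -1195.6865 N (compression)
  Rx@0 = -2430.8800 N
  Ry@0 = +1102.5790 N
  Ry@4 = +1136.5810 N

1077.785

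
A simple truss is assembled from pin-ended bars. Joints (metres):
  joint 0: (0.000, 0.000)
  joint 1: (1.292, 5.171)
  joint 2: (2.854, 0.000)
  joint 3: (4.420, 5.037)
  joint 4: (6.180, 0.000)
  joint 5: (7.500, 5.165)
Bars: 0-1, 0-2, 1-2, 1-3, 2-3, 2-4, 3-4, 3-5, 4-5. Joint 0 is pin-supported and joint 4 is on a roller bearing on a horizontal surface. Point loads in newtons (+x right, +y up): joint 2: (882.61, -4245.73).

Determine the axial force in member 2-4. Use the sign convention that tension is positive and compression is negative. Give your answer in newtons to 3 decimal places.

685.107

N=6 nodes, M=9 members, R=3 reactions → 2N=12, M+R=12
member 0 (0-1): L=5.3300, (cx,cy)=(0.2424,0.9702)
member 1 (0-2): L=2.8540, (cx,cy)=(1.0000,0.0000)
member 2 (1-2): L=5.4018, (cx,cy)=(0.2892,-0.9573)
member 3 (1-3): L=3.1309, (cx,cy)=(0.9991,-0.0428)
member 4 (2-3): L=5.2748, (cx,cy)=(0.2969,0.9549)
member 5 (2-4): L=3.3260, (cx,cy)=(1.0000,0.0000)
member 6 (3-4): L=5.3356, (cx,cy)=(0.3299,-0.9440)
member 7 (3-5): L=3.0827, (cx,cy)=(0.9991,0.0415)
member 8 (4-5): L=5.3310, (cx,cy)=(0.2476,0.9689)
solve A·x = −loads:
  F[0-1] = -2355.2434 N (compression)
  F[0-2] = +1453.5285 N (tension)
  F[1-2] = +2444.1496 N (tension)
  F[1-3] = -1278.8520 N (compression)
  F[2-3] = +1995.9868 N (tension)
  F[2-4] = +685.1073 N (tension)
  F[3-4] = -2076.9775 N (compression)
  F[3-5] = -0.0000 N (tension)
  F[4-5] = +0.0000 N (tension)
  Rx@0 = -882.6100 N
  Ry@0 = +2284.9997 N
  Ry@4 = +1960.7303 N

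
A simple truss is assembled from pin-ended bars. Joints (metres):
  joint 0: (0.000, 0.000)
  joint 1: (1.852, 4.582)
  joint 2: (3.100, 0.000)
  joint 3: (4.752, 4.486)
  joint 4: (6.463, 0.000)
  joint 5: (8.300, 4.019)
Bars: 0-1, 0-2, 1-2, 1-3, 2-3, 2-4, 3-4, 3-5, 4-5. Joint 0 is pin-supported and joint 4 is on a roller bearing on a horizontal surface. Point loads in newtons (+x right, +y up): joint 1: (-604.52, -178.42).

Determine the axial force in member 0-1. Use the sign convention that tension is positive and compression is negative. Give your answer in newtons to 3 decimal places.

-599.562

N=6 nodes, M=9 members, R=3 reactions → 2N=12, M+R=12
member 0 (0-1): L=4.9421, (cx,cy)=(0.3747,0.9271)
member 1 (0-2): L=3.1000, (cx,cy)=(1.0000,0.0000)
member 2 (1-2): L=4.7489, (cx,cy)=(0.2628,-0.9649)
member 3 (1-3): L=2.9016, (cx,cy)=(0.9995,-0.0331)
member 4 (2-3): L=4.7805, (cx,cy)=(0.3456,0.9384)
member 5 (2-4): L=3.3630, (cx,cy)=(1.0000,0.0000)
member 6 (3-4): L=4.8012, (cx,cy)=(0.3564,-0.9343)
member 7 (3-5): L=3.5786, (cx,cy)=(0.9914,-0.1305)
member 8 (4-5): L=4.4189, (cx,cy)=(0.4157,0.9095)
solve A·x = −loads:
  F[0-1] = -599.5622 N (compression)
  F[0-2] = -379.8416 N (compression)
  F[1-2] = +381.6116 N (tension)
  F[1-3] = +279.7085 N (tension)
  F[2-3] = -392.3712 N (compression)
  F[2-4] = -143.9638 N (compression)
  F[3-4] = +403.9754 N (tension)
  F[3-5] = -0.0000 N (compression)
  F[4-5] = +0.0000 N (tension)
  Rx@0 = +604.5200 N
  Ry@0 = +555.8727 N
  Ry@4 = -377.4527 N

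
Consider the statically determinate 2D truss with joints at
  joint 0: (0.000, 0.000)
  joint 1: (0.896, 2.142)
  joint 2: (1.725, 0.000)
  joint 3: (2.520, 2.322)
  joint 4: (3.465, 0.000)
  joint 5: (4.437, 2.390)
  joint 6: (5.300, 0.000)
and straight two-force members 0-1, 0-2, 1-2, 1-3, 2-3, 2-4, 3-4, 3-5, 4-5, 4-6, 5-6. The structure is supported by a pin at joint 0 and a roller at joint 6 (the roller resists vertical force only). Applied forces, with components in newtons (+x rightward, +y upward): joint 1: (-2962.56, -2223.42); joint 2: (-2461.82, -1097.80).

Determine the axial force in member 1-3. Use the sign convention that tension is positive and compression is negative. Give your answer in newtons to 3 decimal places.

747.327

N=7 nodes, M=11 members, R=3 reactions → 2N=14, M+R=14
member 0 (0-1): L=2.3218, (cx,cy)=(0.3859,0.9225)
member 1 (0-2): L=1.7250, (cx,cy)=(1.0000,0.0000)
member 2 (1-2): L=2.2968, (cx,cy)=(0.3609,-0.9326)
member 3 (1-3): L=1.6339, (cx,cy)=(0.9939,0.1102)
member 4 (2-3): L=2.4543, (cx,cy)=(0.3239,0.9461)
member 5 (2-4): L=1.7400, (cx,cy)=(1.0000,0.0000)
member 6 (3-4): L=2.5069, (cx,cy)=(0.3770,-0.9262)
member 7 (3-5): L=1.9182, (cx,cy)=(0.9994,0.0354)
member 8 (4-5): L=2.5801, (cx,cy)=(0.3767,0.9263)
member 9 (4-6): L=1.8350, (cx,cy)=(1.0000,0.0000)
member 10 (5-6): L=2.5410, (cx,cy)=(0.3396,-0.9406)
solve A·x = −loads:
  F[0-1] = -4103.1839 N (compression)
  F[0-2] = -3840.9636 N (compression)
  F[1-2] = +1763.1107 N (tension)
  F[1-3] = +747.3273 N (tension)
  F[2-3] = -577.6039 N (compression)
  F[2-4] = -555.6824 N (compression)
  F[3-4] = +514.9472 N (tension)
  F[3-5] = +361.7980 N (tension)
  F[4-5] = -514.8965 N (compression)
  F[4-6] = -167.5934 N (compression)
  F[5-6] = +493.4659 N (tension)
  Rx@0 = +5424.3800 N
  Ry@0 = +3785.3548 N
  Ry@6 = -464.1348 N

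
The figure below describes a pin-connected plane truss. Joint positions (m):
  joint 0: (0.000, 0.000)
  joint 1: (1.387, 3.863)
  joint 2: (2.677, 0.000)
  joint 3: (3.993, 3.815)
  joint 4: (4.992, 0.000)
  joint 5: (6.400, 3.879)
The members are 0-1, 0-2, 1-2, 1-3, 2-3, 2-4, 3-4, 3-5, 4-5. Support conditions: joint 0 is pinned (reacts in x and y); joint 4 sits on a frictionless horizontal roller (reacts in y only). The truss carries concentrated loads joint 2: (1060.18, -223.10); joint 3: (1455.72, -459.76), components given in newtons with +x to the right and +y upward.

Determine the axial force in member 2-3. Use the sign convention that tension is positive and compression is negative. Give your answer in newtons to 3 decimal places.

1218.512

N=6 nodes, M=9 members, R=3 reactions → 2N=12, M+R=12
member 0 (0-1): L=4.1045, (cx,cy)=(0.3379,0.9412)
member 1 (0-2): L=2.6770, (cx,cy)=(1.0000,0.0000)
member 2 (1-2): L=4.0727, (cx,cy)=(0.3167,-0.9485)
member 3 (1-3): L=2.6064, (cx,cy)=(0.9998,-0.0184)
member 4 (2-3): L=4.0356, (cx,cy)=(0.3261,0.9453)
member 5 (2-4): L=2.3150, (cx,cy)=(1.0000,0.0000)
member 6 (3-4): L=3.9436, (cx,cy)=(0.2533,-0.9674)
member 7 (3-5): L=2.4079, (cx,cy)=(0.9996,0.0266)
member 8 (4-5): L=4.1266, (cx,cy)=(0.3412,0.9400)
solve A·x = −loads:
  F[0-1] = +974.3442 N (tension)
  F[0-2] = +2186.6441 N (tension)
  F[1-2] = -979.2226 N (compression)
  F[1-3] = +639.5266 N (tension)
  F[2-3] = +1218.5123 N (tension)
  F[2-4] = +418.9479 N (tension)
  F[3-4] = -1653.8299 N (compression)
  F[3-5] = +0.0000 N (tension)
  F[4-5] = -0.0000 N (compression)
  Rx@0 = -2515.9000 N
  Ry@0 = -917.0263 N
  Ry@4 = +1599.8863 N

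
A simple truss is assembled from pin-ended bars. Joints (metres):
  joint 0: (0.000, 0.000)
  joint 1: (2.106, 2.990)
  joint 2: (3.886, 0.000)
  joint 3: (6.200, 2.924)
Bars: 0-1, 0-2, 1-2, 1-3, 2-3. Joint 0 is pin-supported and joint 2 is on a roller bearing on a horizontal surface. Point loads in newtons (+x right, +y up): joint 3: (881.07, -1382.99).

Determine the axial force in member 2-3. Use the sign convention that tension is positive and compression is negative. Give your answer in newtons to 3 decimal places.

-1723.567

N=4 nodes, M=5 members, R=3 reactions → 2N=8, M+R=8
member 0 (0-1): L=3.6572, (cx,cy)=(0.5758,0.8176)
member 1 (0-2): L=3.8860, (cx,cy)=(1.0000,0.0000)
member 2 (1-2): L=3.4797, (cx,cy)=(0.5115,-0.8593)
member 3 (1-3): L=4.0945, (cx,cy)=(0.9999,-0.0161)
member 4 (2-3): L=3.7289, (cx,cy)=(0.6206,0.7842)
solve A·x = −loads:
  F[0-1] = +1818.2023 N (tension)
  F[0-2] = -165.9337 N (compression)
  F[1-2] = -1766.5533 N (compression)
  F[1-3] = +1950.9100 N (tension)
  F[2-3] = -1723.5673 N (compression)
  Rx@0 = -881.0700 N
  Ry@0 = -1486.4868 N
  Ry@2 = +2869.4768 N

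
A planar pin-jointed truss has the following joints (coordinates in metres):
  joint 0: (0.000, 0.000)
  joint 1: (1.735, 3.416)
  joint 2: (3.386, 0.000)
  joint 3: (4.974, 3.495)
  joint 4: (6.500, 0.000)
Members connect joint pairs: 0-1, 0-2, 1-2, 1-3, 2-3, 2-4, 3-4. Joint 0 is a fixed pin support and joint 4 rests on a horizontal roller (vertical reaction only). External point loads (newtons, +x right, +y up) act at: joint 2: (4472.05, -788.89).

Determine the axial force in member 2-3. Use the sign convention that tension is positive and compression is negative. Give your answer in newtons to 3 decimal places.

461.301

N=5 nodes, M=7 members, R=3 reactions → 2N=10, M+R=10
member 0 (0-1): L=3.8314, (cx,cy)=(0.4528,0.8916)
member 1 (0-2): L=3.3860, (cx,cy)=(1.0000,0.0000)
member 2 (1-2): L=3.7941, (cx,cy)=(0.4352,-0.9004)
member 3 (1-3): L=3.2400, (cx,cy)=(0.9997,0.0244)
member 4 (2-3): L=3.8388, (cx,cy)=(0.4137,0.9104)
member 5 (2-4): L=3.1140, (cx,cy)=(1.0000,0.0000)
member 6 (3-4): L=3.8136, (cx,cy)=(0.4001,-0.9165)
solve A·x = −loads:
  F[0-1] = -423.8930 N (compression)
  F[0-2] = +4664.0067 N (tension)
  F[1-2] = +409.7362 N (tension)
  F[1-3] = -370.3653 N (compression)
  F[2-3] = +461.3008 N (tension)
  F[2-4] = +179.4310 N (tension)
  F[3-4] = -448.4152 N (compression)
  Rx@0 = -4472.0500 N
  Ry@0 = +377.9390 N
  Ry@4 = +410.9510 N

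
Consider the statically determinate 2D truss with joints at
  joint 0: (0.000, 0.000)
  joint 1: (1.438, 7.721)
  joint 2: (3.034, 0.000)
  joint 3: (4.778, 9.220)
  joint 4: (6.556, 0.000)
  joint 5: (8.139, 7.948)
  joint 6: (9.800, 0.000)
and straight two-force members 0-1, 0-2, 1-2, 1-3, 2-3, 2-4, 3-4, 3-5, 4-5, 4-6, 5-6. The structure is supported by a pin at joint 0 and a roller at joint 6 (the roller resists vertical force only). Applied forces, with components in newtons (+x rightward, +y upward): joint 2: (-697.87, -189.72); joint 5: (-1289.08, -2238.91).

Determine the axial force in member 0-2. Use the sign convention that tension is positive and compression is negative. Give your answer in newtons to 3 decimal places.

-1697.166

N=7 nodes, M=11 members, R=3 reactions → 2N=14, M+R=14
member 0 (0-1): L=7.8538, (cx,cy)=(0.1831,0.9831)
member 1 (0-2): L=3.0340, (cx,cy)=(1.0000,0.0000)
member 2 (1-2): L=7.8842, (cx,cy)=(0.2024,-0.9793)
member 3 (1-3): L=3.6610, (cx,cy)=(0.9123,0.4095)
member 4 (2-3): L=9.3835, (cx,cy)=(0.1859,0.9826)
member 5 (2-4): L=3.5220, (cx,cy)=(1.0000,0.0000)
member 6 (3-4): L=9.3899, (cx,cy)=(0.1894,-0.9819)
member 7 (3-5): L=3.5936, (cx,cy)=(0.9353,-0.3540)
member 8 (4-5): L=8.1041, (cx,cy)=(0.1953,0.9807)
member 9 (4-6): L=3.2440, (cx,cy)=(1.0000,0.0000)
member 10 (5-6): L=8.1197, (cx,cy)=(0.2046,-0.9789)
solve A·x = −loads:
  F[0-1] = -1582.6822 N (compression)
  F[0-2] = -1697.1659 N (compression)
  F[1-2] = +1332.4059 N (tension)
  F[1-3] = -613.2675 N (compression)
  F[2-3] = -1134.8743 N (compression)
  F[2-4] = -518.6519 N (compression)
  F[3-4] = +1821.2446 N (tension)
  F[3-5] = -1192.4861 N (compression)
  F[4-5] = -1823.4213 N (compression)
  F[4-6] = +182.3805 N (tension)
  F[5-6] = -891.5568 N (compression)
  Rx@0 = +1986.9500 N
  Ry@0 = +1555.9268 N
  Ry@6 = +872.7032 N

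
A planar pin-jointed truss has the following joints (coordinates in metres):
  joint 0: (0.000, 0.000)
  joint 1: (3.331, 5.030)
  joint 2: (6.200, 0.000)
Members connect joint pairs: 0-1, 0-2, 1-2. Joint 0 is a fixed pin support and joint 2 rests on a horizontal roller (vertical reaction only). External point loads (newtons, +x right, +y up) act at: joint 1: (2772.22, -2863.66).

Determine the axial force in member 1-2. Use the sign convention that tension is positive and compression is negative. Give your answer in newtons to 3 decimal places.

N=3 nodes, M=3 members, R=3 reactions → 2N=6, M+R=6
member 0 (0-1): L=6.0329, (cx,cy)=(0.5521,0.8338)
member 1 (0-2): L=6.2000, (cx,cy)=(1.0000,0.0000)
member 2 (1-2): L=5.7907, (cx,cy)=(0.4955,-0.8686)
solve A·x = −loads:
  F[0-1] = +1108.1670 N (tension)
  F[0-2] = +2160.3625 N (tension)
  F[1-2] = -4360.3988 N (compression)
  Rx@0 = -2772.2200 N
  Ry@0 = -923.9397 N
  Ry@2 = +3787.5997 N

-4360.399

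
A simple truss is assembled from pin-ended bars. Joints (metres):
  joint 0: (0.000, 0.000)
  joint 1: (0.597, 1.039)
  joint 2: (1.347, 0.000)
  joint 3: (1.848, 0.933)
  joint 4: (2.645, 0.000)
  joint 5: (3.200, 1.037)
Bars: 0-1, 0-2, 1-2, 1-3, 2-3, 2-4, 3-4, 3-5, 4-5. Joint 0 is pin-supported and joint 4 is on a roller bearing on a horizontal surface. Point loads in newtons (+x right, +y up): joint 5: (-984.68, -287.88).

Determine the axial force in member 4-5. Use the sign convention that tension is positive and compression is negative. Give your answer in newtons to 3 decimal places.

N=6 nodes, M=9 members, R=3 reactions → 2N=12, M+R=12
member 0 (0-1): L=1.1983, (cx,cy)=(0.4982,0.8671)
member 1 (0-2): L=1.3470, (cx,cy)=(1.0000,0.0000)
member 2 (1-2): L=1.2814, (cx,cy)=(0.5853,-0.8108)
member 3 (1-3): L=1.2555, (cx,cy)=(0.9964,-0.0844)
member 4 (2-3): L=1.0590, (cx,cy)=(0.4731,0.8810)
member 5 (2-4): L=1.2980, (cx,cy)=(1.0000,0.0000)
member 6 (3-4): L=1.2271, (cx,cy)=(0.6495,-0.7603)
member 7 (3-5): L=1.3560, (cx,cy)=(0.9971,0.0767)
member 8 (4-5): L=1.1762, (cx,cy)=(0.4719,0.8817)
solve A·x = −loads:
  F[0-1] = -375.5778 N (compression)
  F[0-2] = -797.5654 N (compression)
  F[1-2] = +448.6198 N (tension)
  F[1-3] = -451.2991 N (compression)
  F[2-3] = -412.8770 N (compression)
  F[2-4] = -339.6660 N (compression)
  F[3-4] = +340.6492 N (tension)
  F[3-5] = -868.8300 N (compression)
  F[4-5] = -250.9373 N (compression)
  Rx@0 = +984.6800 N
  Ry@0 = +325.6483 N
  Ry@4 = -37.7683 N

-250.937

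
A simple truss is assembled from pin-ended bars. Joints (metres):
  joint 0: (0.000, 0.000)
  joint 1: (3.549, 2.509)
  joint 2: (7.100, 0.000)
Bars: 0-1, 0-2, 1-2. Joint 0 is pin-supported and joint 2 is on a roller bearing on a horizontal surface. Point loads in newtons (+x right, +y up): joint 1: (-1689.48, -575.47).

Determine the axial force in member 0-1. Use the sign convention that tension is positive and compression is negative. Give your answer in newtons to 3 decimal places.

N=3 nodes, M=3 members, R=3 reactions → 2N=6, M+R=6
member 0 (0-1): L=4.3463, (cx,cy)=(0.8166,0.5773)
member 1 (0-2): L=7.1000, (cx,cy)=(1.0000,0.0000)
member 2 (1-2): L=4.3480, (cx,cy)=(0.8167,-0.5771)
solve A·x = −loads:
  F[0-1] = -1532.8090 N (compression)
  F[0-2] = -437.8599 N (compression)
  F[1-2] = +536.1289 N (tension)
  Rx@0 = +1689.4800 N
  Ry@0 = +884.8450 N
  Ry@2 = -309.3750 N

-1532.809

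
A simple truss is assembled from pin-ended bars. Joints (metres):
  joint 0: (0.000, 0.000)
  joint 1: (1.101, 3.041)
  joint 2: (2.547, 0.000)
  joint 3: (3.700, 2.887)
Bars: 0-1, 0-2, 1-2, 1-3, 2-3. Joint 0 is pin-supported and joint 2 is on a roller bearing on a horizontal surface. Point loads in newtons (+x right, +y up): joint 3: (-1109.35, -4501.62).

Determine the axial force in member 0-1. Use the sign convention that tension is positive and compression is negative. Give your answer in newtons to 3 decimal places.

N=4 nodes, M=5 members, R=3 reactions → 2N=8, M+R=8
member 0 (0-1): L=3.2342, (cx,cy)=(0.3404,0.9403)
member 1 (0-2): L=2.5470, (cx,cy)=(1.0000,0.0000)
member 2 (1-2): L=3.3673, (cx,cy)=(0.4294,-0.9031)
member 3 (1-3): L=2.6036, (cx,cy)=(0.9982,-0.0591)
member 4 (2-3): L=3.1087, (cx,cy)=(0.3709,0.9287)
solve A·x = −loads:
  F[0-1] = +829.9717 N (tension)
  F[0-2] = -1391.8947 N (compression)
  F[1-2] = -908.2593 N (compression)
  F[1-3] = +673.7548 N (tension)
  F[2-3] = -4804.4382 N (compression)
  Rx@0 = +1109.3500 N
  Ry@0 = -780.3983 N
  Ry@2 = +5282.0183 N

829.972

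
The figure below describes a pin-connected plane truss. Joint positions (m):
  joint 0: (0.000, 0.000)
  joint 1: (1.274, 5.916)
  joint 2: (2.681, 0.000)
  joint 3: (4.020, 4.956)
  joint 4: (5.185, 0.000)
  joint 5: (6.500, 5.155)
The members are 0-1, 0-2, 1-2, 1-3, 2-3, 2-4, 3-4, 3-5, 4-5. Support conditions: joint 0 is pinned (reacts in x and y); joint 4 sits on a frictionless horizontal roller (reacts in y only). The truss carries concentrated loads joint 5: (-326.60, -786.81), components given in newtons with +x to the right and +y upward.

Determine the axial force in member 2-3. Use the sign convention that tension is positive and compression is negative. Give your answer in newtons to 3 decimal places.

N=6 nodes, M=9 members, R=3 reactions → 2N=12, M+R=12
member 0 (0-1): L=6.0516, (cx,cy)=(0.2105,0.9776)
member 1 (0-2): L=2.6810, (cx,cy)=(1.0000,0.0000)
member 2 (1-2): L=6.0810, (cx,cy)=(0.2314,-0.9729)
member 3 (1-3): L=2.9090, (cx,cy)=(0.9440,-0.3300)
member 4 (2-3): L=5.1337, (cx,cy)=(0.2608,0.9654)
member 5 (2-4): L=2.5040, (cx,cy)=(1.0000,0.0000)
member 6 (3-4): L=5.0911, (cx,cy)=(0.2288,-0.9735)
member 7 (3-5): L=2.4880, (cx,cy)=(0.9968,0.0800)
member 8 (4-5): L=5.3201, (cx,cy)=(0.2472,0.9690)
solve A·x = −loads:
  F[0-1] = -128.0319 N (compression)
  F[0-2] = -299.6465 N (compression)
  F[1-2] = +150.8847 N (tension)
  F[1-3] = -65.5362 N (compression)
  F[2-3] = -152.0536 N (compression)
  F[2-4] = -225.0759 N (compression)
  F[3-4] = +117.9802 N (tension)
  F[3-5] = -128.9348 N (compression)
  F[4-5] = -801.3631 N (compression)
  Rx@0 = +326.6000 N
  Ry@0 = +125.1626 N
  Ry@4 = +661.6474 N

-152.054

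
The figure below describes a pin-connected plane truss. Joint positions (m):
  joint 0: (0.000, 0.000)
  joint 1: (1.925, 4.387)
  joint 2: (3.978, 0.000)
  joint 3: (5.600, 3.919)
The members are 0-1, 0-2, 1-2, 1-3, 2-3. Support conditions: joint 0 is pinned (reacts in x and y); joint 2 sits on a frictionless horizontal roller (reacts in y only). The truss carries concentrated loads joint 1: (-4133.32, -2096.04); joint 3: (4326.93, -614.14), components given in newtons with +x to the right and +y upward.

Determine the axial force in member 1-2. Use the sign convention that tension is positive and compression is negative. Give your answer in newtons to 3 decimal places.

N=4 nodes, M=5 members, R=3 reactions → 2N=8, M+R=8
member 0 (0-1): L=4.7908, (cx,cy)=(0.4018,0.9157)
member 1 (0-2): L=3.9780, (cx,cy)=(1.0000,0.0000)
member 2 (1-2): L=4.8436, (cx,cy)=(0.4239,-0.9057)
member 3 (1-3): L=3.7047, (cx,cy)=(0.9920,-0.1263)
member 4 (2-3): L=4.2414, (cx,cy)=(0.3824,0.9240)
solve A·x = −loads:
  F[0-1] = -1230.5776 N (compression)
  F[0-2] = +688.0746 N (tension)
  F[1-2] = -1681.9114 N (compression)
  F[1-3] = +4386.8904 N (tension)
  F[2-3] = -64.8910 N (compression)
  Rx@0 = -193.6100 N
  Ry@0 = +1126.8656 N
  Ry@2 = +1583.3144 N

-1681.911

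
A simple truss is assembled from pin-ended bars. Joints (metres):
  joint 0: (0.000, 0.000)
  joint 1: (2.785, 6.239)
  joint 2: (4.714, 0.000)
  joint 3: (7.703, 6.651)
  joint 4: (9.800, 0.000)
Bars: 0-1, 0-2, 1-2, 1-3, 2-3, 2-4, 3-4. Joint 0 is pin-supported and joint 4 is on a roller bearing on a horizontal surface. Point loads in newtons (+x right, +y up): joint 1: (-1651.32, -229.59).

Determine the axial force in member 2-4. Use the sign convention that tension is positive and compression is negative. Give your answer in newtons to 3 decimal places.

N=5 nodes, M=7 members, R=3 reactions → 2N=10, M+R=10
member 0 (0-1): L=6.8324, (cx,cy)=(0.4076,0.9132)
member 1 (0-2): L=4.7140, (cx,cy)=(1.0000,0.0000)
member 2 (1-2): L=6.5304, (cx,cy)=(0.2954,-0.9554)
member 3 (1-3): L=4.9352, (cx,cy)=(0.9965,0.0835)
member 4 (2-3): L=7.2918, (cx,cy)=(0.4099,0.9121)
member 5 (2-4): L=5.0860, (cx,cy)=(1.0000,0.0000)
member 6 (3-4): L=6.9738, (cx,cy)=(0.3007,-0.9537)
solve A·x = −loads:
  F[0-1] = -1331.2437 N (compression)
  F[0-2] = -1108.6809 N (compression)
  F[1-2] = +1100.7973 N (tension)
  F[1-3] = +786.2636 N (tension)
  F[2-3] = -1152.9976 N (compression)
  F[2-4] = -310.8890 N (compression)
  F[3-4] = +1033.8878 N (tension)
  Rx@0 = +1651.3200 N
  Ry@0 = +1215.6285 N
  Ry@4 = -986.0385 N

-310.889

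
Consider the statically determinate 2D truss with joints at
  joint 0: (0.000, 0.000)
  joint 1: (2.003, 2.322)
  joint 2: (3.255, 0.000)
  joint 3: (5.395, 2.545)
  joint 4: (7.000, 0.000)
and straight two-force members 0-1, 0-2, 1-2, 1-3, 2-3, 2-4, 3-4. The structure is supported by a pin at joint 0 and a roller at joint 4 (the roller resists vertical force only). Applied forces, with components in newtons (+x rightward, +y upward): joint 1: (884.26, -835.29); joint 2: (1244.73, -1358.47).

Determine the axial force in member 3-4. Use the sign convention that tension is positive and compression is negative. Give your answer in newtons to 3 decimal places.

N=5 nodes, M=7 members, R=3 reactions → 2N=10, M+R=10
member 0 (0-1): L=3.0665, (cx,cy)=(0.6532,0.7572)
member 1 (0-2): L=3.2550, (cx,cy)=(1.0000,0.0000)
member 2 (1-2): L=2.6380, (cx,cy)=(0.4746,-0.8802)
member 3 (1-3): L=3.3993, (cx,cy)=(0.9978,0.0656)
member 4 (2-3): L=3.3252, (cx,cy)=(0.6436,0.7654)
member 5 (2-4): L=3.7450, (cx,cy)=(1.0000,0.0000)
member 6 (3-4): L=3.0088, (cx,cy)=(0.5334,-0.8458)
solve A·x = −loads:
  F[0-1] = -1359.9206 N (compression)
  F[0-2] = +3017.2606 N (tension)
  F[1-2] = +85.4902 N (tension)
  F[1-3] = -1817.0180 N (compression)
  F[2-3] = +1676.5830 N (tension)
  F[2-4] = +734.0888 N (tension)
  F[3-4] = -1376.1667 N (compression)
  Rx@0 = -2128.9900 N
  Ry@0 = +1029.7375 N
  Ry@4 = +1164.0225 N

-1376.167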